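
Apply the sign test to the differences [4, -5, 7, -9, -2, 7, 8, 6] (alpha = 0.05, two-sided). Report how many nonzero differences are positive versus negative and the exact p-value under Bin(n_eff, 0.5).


Step 1: Discard zero differences. Original n = 8; n_eff = number of nonzero differences = 8.
Nonzero differences (with sign): +4, -5, +7, -9, -2, +7, +8, +6
Step 2: Count signs: positive = 5, negative = 3.
Step 3: Under H0: P(positive) = 0.5, so the number of positives S ~ Bin(8, 0.5).
Step 4: Two-sided exact p-value = sum of Bin(8,0.5) probabilities at or below the observed probability = 0.726562.
Step 5: alpha = 0.05. fail to reject H0.

n_eff = 8, pos = 5, neg = 3, p = 0.726562, fail to reject H0.


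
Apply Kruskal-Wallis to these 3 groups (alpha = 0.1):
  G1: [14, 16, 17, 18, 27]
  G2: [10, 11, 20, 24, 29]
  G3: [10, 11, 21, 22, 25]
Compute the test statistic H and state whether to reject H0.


Step 1: Combine all N = 15 observations and assign midranks.
sorted (value, group, rank): (10,G2,1.5), (10,G3,1.5), (11,G2,3.5), (11,G3,3.5), (14,G1,5), (16,G1,6), (17,G1,7), (18,G1,8), (20,G2,9), (21,G3,10), (22,G3,11), (24,G2,12), (25,G3,13), (27,G1,14), (29,G2,15)
Step 2: Sum ranks within each group.
R_1 = 40 (n_1 = 5)
R_2 = 41 (n_2 = 5)
R_3 = 39 (n_3 = 5)
Step 3: H = 12/(N(N+1)) * sum(R_i^2/n_i) - 3(N+1)
     = 12/(15*16) * (40^2/5 + 41^2/5 + 39^2/5) - 3*16
     = 0.050000 * 960.4 - 48
     = 0.020000.
Step 4: Ties present; correction factor C = 1 - 12/(15^3 - 15) = 0.996429. Corrected H = 0.020000 / 0.996429 = 0.020072.
Step 5: Under H0, H ~ chi^2(2); p-value = 0.990014.
Step 6: alpha = 0.1. fail to reject H0.

H = 0.0201, df = 2, p = 0.990014, fail to reject H0.


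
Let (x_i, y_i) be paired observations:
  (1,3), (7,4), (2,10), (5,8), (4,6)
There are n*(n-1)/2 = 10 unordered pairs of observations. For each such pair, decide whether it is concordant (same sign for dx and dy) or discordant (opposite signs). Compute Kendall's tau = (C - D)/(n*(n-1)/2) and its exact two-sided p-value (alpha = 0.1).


Step 1: Enumerate the 10 unordered pairs (i,j) with i<j and classify each by sign(x_j-x_i) * sign(y_j-y_i).
  (1,2):dx=+6,dy=+1->C; (1,3):dx=+1,dy=+7->C; (1,4):dx=+4,dy=+5->C; (1,5):dx=+3,dy=+3->C
  (2,3):dx=-5,dy=+6->D; (2,4):dx=-2,dy=+4->D; (2,5):dx=-3,dy=+2->D; (3,4):dx=+3,dy=-2->D
  (3,5):dx=+2,dy=-4->D; (4,5):dx=-1,dy=-2->C
Step 2: C = 5, D = 5, total pairs = 10.
Step 3: tau = (C - D)/(n(n-1)/2) = (5 - 5)/10 = 0.000000.
Step 4: Exact two-sided p-value (enumerate n! = 120 permutations of y under H0): p = 1.000000.
Step 5: alpha = 0.1. fail to reject H0.

tau_b = 0.0000 (C=5, D=5), p = 1.000000, fail to reject H0.


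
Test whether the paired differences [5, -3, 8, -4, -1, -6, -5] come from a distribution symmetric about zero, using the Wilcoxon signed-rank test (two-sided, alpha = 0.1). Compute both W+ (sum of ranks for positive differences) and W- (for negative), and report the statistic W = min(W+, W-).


Step 1: Drop any zero differences (none here) and take |d_i|.
|d| = [5, 3, 8, 4, 1, 6, 5]
Step 2: Midrank |d_i| (ties get averaged ranks).
ranks: |5|->4.5, |3|->2, |8|->7, |4|->3, |1|->1, |6|->6, |5|->4.5
Step 3: Attach original signs; sum ranks with positive sign and with negative sign.
W+ = 4.5 + 7 = 11.5
W- = 2 + 3 + 1 + 6 + 4.5 = 16.5
(Check: W+ + W- = 28 should equal n(n+1)/2 = 28.)
Step 4: Test statistic W = min(W+, W-) = 11.5.
Step 5: Ties in |d|, so use the tie-corrected normal approximation.
        E[W] = n(n+1)/4 = 7*8/4 = 14.
        Tie groups: |d|=5 (t=2); sum(t^3 - t) = 6.
        Var[W] = n(n+1)(2n+1)/24 - sum(t^3-t)/48 = 840/24 - 6/48 = 34.875.
        z = (W - E[W]) / sqrt(Var[W]) = (11.5 - 14) / 5.9055 = -0.4233.
        Two-sided p = 2*Phi(z) = 0.672052.
Step 6: alpha = 0.1. fail to reject H0.

W+ = 11.5, W- = 16.5, W = min = 11.5, p = 0.672052, fail to reject H0.


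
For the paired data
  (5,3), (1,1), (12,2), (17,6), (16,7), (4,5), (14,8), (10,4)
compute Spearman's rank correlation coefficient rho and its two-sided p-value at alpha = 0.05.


Step 1: Rank x and y separately (midranks; no ties here).
rank(x): 5->3, 1->1, 12->5, 17->8, 16->7, 4->2, 14->6, 10->4
rank(y): 3->3, 1->1, 2->2, 6->6, 7->7, 5->5, 8->8, 4->4
Step 2: d_i = R_x(i) - R_y(i); compute d_i^2.
  (3-3)^2=0, (1-1)^2=0, (5-2)^2=9, (8-6)^2=4, (7-7)^2=0, (2-5)^2=9, (6-8)^2=4, (4-4)^2=0
sum(d^2) = 26.
Step 3: rho = 1 - 6*26 / (8*(8^2 - 1)) = 1 - 156/504 = 0.690476.
Step 4: Under H0, t = rho * sqrt((n-2)/(1-rho^2)) = 2.3382 ~ t(6).
Step 5: Two-sided p-value from the t-distribution with 6 df = 0.057990.
Step 6: alpha = 0.05. fail to reject H0.

rho = 0.6905, p = 0.057990, fail to reject H0 at alpha = 0.05.


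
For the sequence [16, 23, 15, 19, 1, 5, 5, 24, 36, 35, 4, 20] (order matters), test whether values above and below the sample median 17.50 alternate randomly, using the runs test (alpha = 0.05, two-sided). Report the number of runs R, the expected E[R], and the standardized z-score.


Step 1: Compute median = 17.50; label A = above, B = below.
Labels in order: BABABBBAAABA  (n_A = 6, n_B = 6)
Step 2: Count runs R = 8.
Step 3: Under H0 (random ordering), E[R] = 2*n_A*n_B/(n_A+n_B) + 1 = 2*6*6/12 + 1 = 7.0000.
        Var[R] = 2*n_A*n_B*(2*n_A*n_B - n_A - n_B) / ((n_A+n_B)^2 * (n_A+n_B-1)) = 4320/1584 = 2.7273.
        SD[R] = 1.6514.
Step 4: Continuity-corrected z = (R - 0.5 - E[R]) / SD[R] = (8 - 0.5 - 7.0000) / 1.6514 = 0.3028.
Step 5: Two-sided p-value via normal approximation = 2*(1 - Phi(|z|)) = 0.762069.
Step 6: alpha = 0.05. fail to reject H0.

R = 8, z = 0.3028, p = 0.762069, fail to reject H0.


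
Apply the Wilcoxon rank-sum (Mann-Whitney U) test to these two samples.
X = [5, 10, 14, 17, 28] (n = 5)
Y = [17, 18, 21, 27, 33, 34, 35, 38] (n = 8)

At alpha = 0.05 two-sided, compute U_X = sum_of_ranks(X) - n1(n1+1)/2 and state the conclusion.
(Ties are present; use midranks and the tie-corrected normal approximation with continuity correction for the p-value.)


Step 1: Combine and sort all 13 observations; assign midranks.
sorted (value, group): (5,X), (10,X), (14,X), (17,X), (17,Y), (18,Y), (21,Y), (27,Y), (28,X), (33,Y), (34,Y), (35,Y), (38,Y)
ranks: 5->1, 10->2, 14->3, 17->4.5, 17->4.5, 18->6, 21->7, 27->8, 28->9, 33->10, 34->11, 35->12, 38->13
Step 2: Rank sum for X: R1 = 1 + 2 + 3 + 4.5 + 9 = 19.5.
Step 3: U_X = R1 - n1(n1+1)/2 = 19.5 - 5*6/2 = 19.5 - 15 = 4.5.
       U_Y = n1*n2 - U_X = 40 - 4.5 = 35.5.
Step 4: Ties are present, so use the tie-corrected normal approximation (with continuity correction) for the p-value.
Step 5: p-value = 0.027892; compare to alpha = 0.05. reject H0.

U_X = 4.5, p = 0.027892, reject H0 at alpha = 0.05.


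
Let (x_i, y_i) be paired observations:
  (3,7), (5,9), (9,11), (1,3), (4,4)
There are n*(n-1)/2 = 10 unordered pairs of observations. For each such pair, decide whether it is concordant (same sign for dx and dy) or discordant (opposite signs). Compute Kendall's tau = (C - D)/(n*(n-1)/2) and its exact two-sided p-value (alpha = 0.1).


Step 1: Enumerate the 10 unordered pairs (i,j) with i<j and classify each by sign(x_j-x_i) * sign(y_j-y_i).
  (1,2):dx=+2,dy=+2->C; (1,3):dx=+6,dy=+4->C; (1,4):dx=-2,dy=-4->C; (1,5):dx=+1,dy=-3->D
  (2,3):dx=+4,dy=+2->C; (2,4):dx=-4,dy=-6->C; (2,5):dx=-1,dy=-5->C; (3,4):dx=-8,dy=-8->C
  (3,5):dx=-5,dy=-7->C; (4,5):dx=+3,dy=+1->C
Step 2: C = 9, D = 1, total pairs = 10.
Step 3: tau = (C - D)/(n(n-1)/2) = (9 - 1)/10 = 0.800000.
Step 4: Exact two-sided p-value (enumerate n! = 120 permutations of y under H0): p = 0.083333.
Step 5: alpha = 0.1. reject H0.

tau_b = 0.8000 (C=9, D=1), p = 0.083333, reject H0.


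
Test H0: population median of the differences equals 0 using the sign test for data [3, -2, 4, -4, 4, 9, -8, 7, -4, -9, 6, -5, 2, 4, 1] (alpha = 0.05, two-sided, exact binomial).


Step 1: Discard zero differences. Original n = 15; n_eff = number of nonzero differences = 15.
Nonzero differences (with sign): +3, -2, +4, -4, +4, +9, -8, +7, -4, -9, +6, -5, +2, +4, +1
Step 2: Count signs: positive = 9, negative = 6.
Step 3: Under H0: P(positive) = 0.5, so the number of positives S ~ Bin(15, 0.5).
Step 4: Two-sided exact p-value = sum of Bin(15,0.5) probabilities at or below the observed probability = 0.607239.
Step 5: alpha = 0.05. fail to reject H0.

n_eff = 15, pos = 9, neg = 6, p = 0.607239, fail to reject H0.


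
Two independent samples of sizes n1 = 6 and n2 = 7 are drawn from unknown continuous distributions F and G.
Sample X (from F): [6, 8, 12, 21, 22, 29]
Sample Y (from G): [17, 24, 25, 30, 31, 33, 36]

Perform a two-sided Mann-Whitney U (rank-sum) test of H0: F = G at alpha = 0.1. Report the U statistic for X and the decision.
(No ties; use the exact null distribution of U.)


Step 1: Combine and sort all 13 observations; assign midranks.
sorted (value, group): (6,X), (8,X), (12,X), (17,Y), (21,X), (22,X), (24,Y), (25,Y), (29,X), (30,Y), (31,Y), (33,Y), (36,Y)
ranks: 6->1, 8->2, 12->3, 17->4, 21->5, 22->6, 24->7, 25->8, 29->9, 30->10, 31->11, 33->12, 36->13
Step 2: Rank sum for X: R1 = 1 + 2 + 3 + 5 + 6 + 9 = 26.
Step 3: U_X = R1 - n1(n1+1)/2 = 26 - 6*7/2 = 26 - 21 = 5.
       U_Y = n1*n2 - U_X = 42 - 5 = 37.
Step 4: No ties, so the exact null distribution of U (based on enumerating the C(13,6) = 1716 equally likely rank assignments) gives the two-sided p-value.
Step 5: p-value = 0.022145; compare to alpha = 0.1. reject H0.

U_X = 5, p = 0.022145, reject H0 at alpha = 0.1.


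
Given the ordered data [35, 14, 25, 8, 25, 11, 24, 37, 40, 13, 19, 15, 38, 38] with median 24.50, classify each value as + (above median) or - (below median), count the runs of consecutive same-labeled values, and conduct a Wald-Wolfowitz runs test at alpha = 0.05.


Step 1: Compute median = 24.50; label A = above, B = below.
Labels in order: ABABABBAABBBAA  (n_A = 7, n_B = 7)
Step 2: Count runs R = 9.
Step 3: Under H0 (random ordering), E[R] = 2*n_A*n_B/(n_A+n_B) + 1 = 2*7*7/14 + 1 = 8.0000.
        Var[R] = 2*n_A*n_B*(2*n_A*n_B - n_A - n_B) / ((n_A+n_B)^2 * (n_A+n_B-1)) = 8232/2548 = 3.2308.
        SD[R] = 1.7974.
Step 4: Continuity-corrected z = (R - 0.5 - E[R]) / SD[R] = (9 - 0.5 - 8.0000) / 1.7974 = 0.2782.
Step 5: Two-sided p-value via normal approximation = 2*(1 - Phi(|z|)) = 0.780879.
Step 6: alpha = 0.05. fail to reject H0.

R = 9, z = 0.2782, p = 0.780879, fail to reject H0.


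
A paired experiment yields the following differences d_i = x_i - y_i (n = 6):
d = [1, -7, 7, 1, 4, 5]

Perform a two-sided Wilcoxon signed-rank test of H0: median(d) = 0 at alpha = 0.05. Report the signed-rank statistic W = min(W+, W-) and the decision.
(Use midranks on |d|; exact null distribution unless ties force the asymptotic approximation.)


Step 1: Drop any zero differences (none here) and take |d_i|.
|d| = [1, 7, 7, 1, 4, 5]
Step 2: Midrank |d_i| (ties get averaged ranks).
ranks: |1|->1.5, |7|->5.5, |7|->5.5, |1|->1.5, |4|->3, |5|->4
Step 3: Attach original signs; sum ranks with positive sign and with negative sign.
W+ = 1.5 + 5.5 + 1.5 + 3 + 4 = 15.5
W- = 5.5 = 5.5
(Check: W+ + W- = 21 should equal n(n+1)/2 = 21.)
Step 4: Test statistic W = min(W+, W-) = 5.5.
Step 5: Ties in |d|, so use the tie-corrected normal approximation.
        E[W] = n(n+1)/4 = 6*7/4 = 10.5.
        Tie groups: |d|=1 (t=2), |d|=7 (t=2); sum(t^3 - t) = 12.
        Var[W] = n(n+1)(2n+1)/24 - sum(t^3-t)/48 = 546/24 - 12/48 = 22.5.
        z = (W - E[W]) / sqrt(Var[W]) = (5.5 - 10.5) / 4.7434 = -1.0541.
        Two-sided p = 2*Phi(z) = 0.291841.
Step 6: alpha = 0.05. fail to reject H0.

W+ = 15.5, W- = 5.5, W = min = 5.5, p = 0.291841, fail to reject H0.


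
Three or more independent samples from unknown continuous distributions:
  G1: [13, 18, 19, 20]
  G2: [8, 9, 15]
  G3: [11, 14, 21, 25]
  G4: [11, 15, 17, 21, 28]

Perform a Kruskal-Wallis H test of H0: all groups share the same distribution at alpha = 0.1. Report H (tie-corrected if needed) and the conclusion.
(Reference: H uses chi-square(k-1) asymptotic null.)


Step 1: Combine all N = 16 observations and assign midranks.
sorted (value, group, rank): (8,G2,1), (9,G2,2), (11,G3,3.5), (11,G4,3.5), (13,G1,5), (14,G3,6), (15,G2,7.5), (15,G4,7.5), (17,G4,9), (18,G1,10), (19,G1,11), (20,G1,12), (21,G3,13.5), (21,G4,13.5), (25,G3,15), (28,G4,16)
Step 2: Sum ranks within each group.
R_1 = 38 (n_1 = 4)
R_2 = 10.5 (n_2 = 3)
R_3 = 38 (n_3 = 4)
R_4 = 49.5 (n_4 = 5)
Step 3: H = 12/(N(N+1)) * sum(R_i^2/n_i) - 3(N+1)
     = 12/(16*17) * (38^2/4 + 10.5^2/3 + 38^2/4 + 49.5^2/5) - 3*17
     = 0.044118 * 1248.8 - 51
     = 4.094118.
Step 4: Ties present; correction factor C = 1 - 18/(16^3 - 16) = 0.995588. Corrected H = 4.094118 / 0.995588 = 4.112260.
Step 5: Under H0, H ~ chi^2(3); p-value = 0.249594.
Step 6: alpha = 0.1. fail to reject H0.

H = 4.1123, df = 3, p = 0.249594, fail to reject H0.


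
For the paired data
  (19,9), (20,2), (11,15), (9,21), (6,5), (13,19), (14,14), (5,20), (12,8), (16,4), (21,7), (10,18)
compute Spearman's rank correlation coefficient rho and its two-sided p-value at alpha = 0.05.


Step 1: Rank x and y separately (midranks; no ties here).
rank(x): 19->10, 20->11, 11->5, 9->3, 6->2, 13->7, 14->8, 5->1, 12->6, 16->9, 21->12, 10->4
rank(y): 9->6, 2->1, 15->8, 21->12, 5->3, 19->10, 14->7, 20->11, 8->5, 4->2, 7->4, 18->9
Step 2: d_i = R_x(i) - R_y(i); compute d_i^2.
  (10-6)^2=16, (11-1)^2=100, (5-8)^2=9, (3-12)^2=81, (2-3)^2=1, (7-10)^2=9, (8-7)^2=1, (1-11)^2=100, (6-5)^2=1, (9-2)^2=49, (12-4)^2=64, (4-9)^2=25
sum(d^2) = 456.
Step 3: rho = 1 - 6*456 / (12*(12^2 - 1)) = 1 - 2736/1716 = -0.594406.
Step 4: Under H0, t = rho * sqrt((n-2)/(1-rho^2)) = -2.3374 ~ t(10).
Step 5: Two-sided p-value from the t-distribution with 10 df = 0.041521.
Step 6: alpha = 0.05. reject H0.

rho = -0.5944, p = 0.041521, reject H0 at alpha = 0.05.


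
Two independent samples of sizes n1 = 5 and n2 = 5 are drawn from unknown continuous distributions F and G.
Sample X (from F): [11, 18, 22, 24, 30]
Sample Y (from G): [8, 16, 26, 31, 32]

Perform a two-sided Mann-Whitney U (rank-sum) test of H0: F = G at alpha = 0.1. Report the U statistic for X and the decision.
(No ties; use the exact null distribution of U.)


Step 1: Combine and sort all 10 observations; assign midranks.
sorted (value, group): (8,Y), (11,X), (16,Y), (18,X), (22,X), (24,X), (26,Y), (30,X), (31,Y), (32,Y)
ranks: 8->1, 11->2, 16->3, 18->4, 22->5, 24->6, 26->7, 30->8, 31->9, 32->10
Step 2: Rank sum for X: R1 = 2 + 4 + 5 + 6 + 8 = 25.
Step 3: U_X = R1 - n1(n1+1)/2 = 25 - 5*6/2 = 25 - 15 = 10.
       U_Y = n1*n2 - U_X = 25 - 10 = 15.
Step 4: No ties, so the exact null distribution of U (based on enumerating the C(10,5) = 252 equally likely rank assignments) gives the two-sided p-value.
Step 5: p-value = 0.690476; compare to alpha = 0.1. fail to reject H0.

U_X = 10, p = 0.690476, fail to reject H0 at alpha = 0.1.


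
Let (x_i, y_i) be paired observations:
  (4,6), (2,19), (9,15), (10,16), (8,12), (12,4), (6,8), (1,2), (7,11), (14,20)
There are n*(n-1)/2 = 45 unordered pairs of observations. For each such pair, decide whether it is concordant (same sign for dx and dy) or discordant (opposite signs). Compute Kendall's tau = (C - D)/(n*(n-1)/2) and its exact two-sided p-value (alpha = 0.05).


Step 1: Enumerate the 45 unordered pairs (i,j) with i<j and classify each by sign(x_j-x_i) * sign(y_j-y_i).
  (1,2):dx=-2,dy=+13->D; (1,3):dx=+5,dy=+9->C; (1,4):dx=+6,dy=+10->C; (1,5):dx=+4,dy=+6->C
  (1,6):dx=+8,dy=-2->D; (1,7):dx=+2,dy=+2->C; (1,8):dx=-3,dy=-4->C; (1,9):dx=+3,dy=+5->C
  (1,10):dx=+10,dy=+14->C; (2,3):dx=+7,dy=-4->D; (2,4):dx=+8,dy=-3->D; (2,5):dx=+6,dy=-7->D
  (2,6):dx=+10,dy=-15->D; (2,7):dx=+4,dy=-11->D; (2,8):dx=-1,dy=-17->C; (2,9):dx=+5,dy=-8->D
  (2,10):dx=+12,dy=+1->C; (3,4):dx=+1,dy=+1->C; (3,5):dx=-1,dy=-3->C; (3,6):dx=+3,dy=-11->D
  (3,7):dx=-3,dy=-7->C; (3,8):dx=-8,dy=-13->C; (3,9):dx=-2,dy=-4->C; (3,10):dx=+5,dy=+5->C
  (4,5):dx=-2,dy=-4->C; (4,6):dx=+2,dy=-12->D; (4,7):dx=-4,dy=-8->C; (4,8):dx=-9,dy=-14->C
  (4,9):dx=-3,dy=-5->C; (4,10):dx=+4,dy=+4->C; (5,6):dx=+4,dy=-8->D; (5,7):dx=-2,dy=-4->C
  (5,8):dx=-7,dy=-10->C; (5,9):dx=-1,dy=-1->C; (5,10):dx=+6,dy=+8->C; (6,7):dx=-6,dy=+4->D
  (6,8):dx=-11,dy=-2->C; (6,9):dx=-5,dy=+7->D; (6,10):dx=+2,dy=+16->C; (7,8):dx=-5,dy=-6->C
  (7,9):dx=+1,dy=+3->C; (7,10):dx=+8,dy=+12->C; (8,9):dx=+6,dy=+9->C; (8,10):dx=+13,dy=+18->C
  (9,10):dx=+7,dy=+9->C
Step 2: C = 32, D = 13, total pairs = 45.
Step 3: tau = (C - D)/(n(n-1)/2) = (32 - 13)/45 = 0.422222.
Step 4: Exact two-sided p-value (enumerate n! = 3628800 permutations of y under H0): p = 0.108313.
Step 5: alpha = 0.05. fail to reject H0.

tau_b = 0.4222 (C=32, D=13), p = 0.108313, fail to reject H0.


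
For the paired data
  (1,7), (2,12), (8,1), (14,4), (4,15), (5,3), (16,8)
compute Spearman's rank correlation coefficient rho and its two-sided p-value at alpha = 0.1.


Step 1: Rank x and y separately (midranks; no ties here).
rank(x): 1->1, 2->2, 8->5, 14->6, 4->3, 5->4, 16->7
rank(y): 7->4, 12->6, 1->1, 4->3, 15->7, 3->2, 8->5
Step 2: d_i = R_x(i) - R_y(i); compute d_i^2.
  (1-4)^2=9, (2-6)^2=16, (5-1)^2=16, (6-3)^2=9, (3-7)^2=16, (4-2)^2=4, (7-5)^2=4
sum(d^2) = 74.
Step 3: rho = 1 - 6*74 / (7*(7^2 - 1)) = 1 - 444/336 = -0.321429.
Step 4: Under H0, t = rho * sqrt((n-2)/(1-rho^2)) = -0.7590 ~ t(5).
Step 5: Two-sided p-value from the t-distribution with 5 df = 0.482072.
Step 6: alpha = 0.1. fail to reject H0.

rho = -0.3214, p = 0.482072, fail to reject H0 at alpha = 0.1.


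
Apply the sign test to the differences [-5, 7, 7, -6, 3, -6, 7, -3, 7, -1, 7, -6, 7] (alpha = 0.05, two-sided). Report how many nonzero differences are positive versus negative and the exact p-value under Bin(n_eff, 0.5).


Step 1: Discard zero differences. Original n = 13; n_eff = number of nonzero differences = 13.
Nonzero differences (with sign): -5, +7, +7, -6, +3, -6, +7, -3, +7, -1, +7, -6, +7
Step 2: Count signs: positive = 7, negative = 6.
Step 3: Under H0: P(positive) = 0.5, so the number of positives S ~ Bin(13, 0.5).
Step 4: Two-sided exact p-value = sum of Bin(13,0.5) probabilities at or below the observed probability = 1.000000.
Step 5: alpha = 0.05. fail to reject H0.

n_eff = 13, pos = 7, neg = 6, p = 1.000000, fail to reject H0.


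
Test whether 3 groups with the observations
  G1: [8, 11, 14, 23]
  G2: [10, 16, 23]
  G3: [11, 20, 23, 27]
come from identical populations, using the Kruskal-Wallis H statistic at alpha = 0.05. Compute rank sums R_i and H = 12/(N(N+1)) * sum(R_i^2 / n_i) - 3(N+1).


Step 1: Combine all N = 11 observations and assign midranks.
sorted (value, group, rank): (8,G1,1), (10,G2,2), (11,G1,3.5), (11,G3,3.5), (14,G1,5), (16,G2,6), (20,G3,7), (23,G1,9), (23,G2,9), (23,G3,9), (27,G3,11)
Step 2: Sum ranks within each group.
R_1 = 18.5 (n_1 = 4)
R_2 = 17 (n_2 = 3)
R_3 = 30.5 (n_3 = 4)
Step 3: H = 12/(N(N+1)) * sum(R_i^2/n_i) - 3(N+1)
     = 12/(11*12) * (18.5^2/4 + 17^2/3 + 30.5^2/4) - 3*12
     = 0.090909 * 414.458 - 36
     = 1.678030.
Step 4: Ties present; correction factor C = 1 - 30/(11^3 - 11) = 0.977273. Corrected H = 1.678030 / 0.977273 = 1.717054.
Step 5: Under H0, H ~ chi^2(2); p-value = 0.423786.
Step 6: alpha = 0.05. fail to reject H0.

H = 1.7171, df = 2, p = 0.423786, fail to reject H0.


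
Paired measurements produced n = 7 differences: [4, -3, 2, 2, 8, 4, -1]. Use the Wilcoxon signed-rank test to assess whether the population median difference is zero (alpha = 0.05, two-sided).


Step 1: Drop any zero differences (none here) and take |d_i|.
|d| = [4, 3, 2, 2, 8, 4, 1]
Step 2: Midrank |d_i| (ties get averaged ranks).
ranks: |4|->5.5, |3|->4, |2|->2.5, |2|->2.5, |8|->7, |4|->5.5, |1|->1
Step 3: Attach original signs; sum ranks with positive sign and with negative sign.
W+ = 5.5 + 2.5 + 2.5 + 7 + 5.5 = 23
W- = 4 + 1 = 5
(Check: W+ + W- = 28 should equal n(n+1)/2 = 28.)
Step 4: Test statistic W = min(W+, W-) = 5.
Step 5: Ties in |d|, so use the tie-corrected normal approximation.
        E[W] = n(n+1)/4 = 7*8/4 = 14.
        Tie groups: |d|=2 (t=2), |d|=4 (t=2); sum(t^3 - t) = 12.
        Var[W] = n(n+1)(2n+1)/24 - sum(t^3-t)/48 = 840/24 - 12/48 = 34.75.
        z = (W - E[W]) / sqrt(Var[W]) = (5 - 14) / 5.8949 = -1.5267.
        Two-sided p = 2*Phi(z) = 0.126826.
Step 6: alpha = 0.05. fail to reject H0.

W+ = 23, W- = 5, W = min = 5, p = 0.126826, fail to reject H0.


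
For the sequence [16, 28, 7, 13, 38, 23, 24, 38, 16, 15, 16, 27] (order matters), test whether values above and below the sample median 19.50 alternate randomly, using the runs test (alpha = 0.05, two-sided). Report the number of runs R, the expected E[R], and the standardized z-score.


Step 1: Compute median = 19.50; label A = above, B = below.
Labels in order: BABBAAAABBBA  (n_A = 6, n_B = 6)
Step 2: Count runs R = 6.
Step 3: Under H0 (random ordering), E[R] = 2*n_A*n_B/(n_A+n_B) + 1 = 2*6*6/12 + 1 = 7.0000.
        Var[R] = 2*n_A*n_B*(2*n_A*n_B - n_A - n_B) / ((n_A+n_B)^2 * (n_A+n_B-1)) = 4320/1584 = 2.7273.
        SD[R] = 1.6514.
Step 4: Continuity-corrected z = (R + 0.5 - E[R]) / SD[R] = (6 + 0.5 - 7.0000) / 1.6514 = -0.3028.
Step 5: Two-sided p-value via normal approximation = 2*(1 - Phi(|z|)) = 0.762069.
Step 6: alpha = 0.05. fail to reject H0.

R = 6, z = -0.3028, p = 0.762069, fail to reject H0.


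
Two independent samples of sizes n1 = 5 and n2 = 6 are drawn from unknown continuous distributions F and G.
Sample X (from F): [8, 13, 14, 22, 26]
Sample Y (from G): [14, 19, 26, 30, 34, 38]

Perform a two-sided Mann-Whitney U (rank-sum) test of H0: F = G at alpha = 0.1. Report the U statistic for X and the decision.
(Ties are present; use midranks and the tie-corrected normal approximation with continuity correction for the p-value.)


Step 1: Combine and sort all 11 observations; assign midranks.
sorted (value, group): (8,X), (13,X), (14,X), (14,Y), (19,Y), (22,X), (26,X), (26,Y), (30,Y), (34,Y), (38,Y)
ranks: 8->1, 13->2, 14->3.5, 14->3.5, 19->5, 22->6, 26->7.5, 26->7.5, 30->9, 34->10, 38->11
Step 2: Rank sum for X: R1 = 1 + 2 + 3.5 + 6 + 7.5 = 20.
Step 3: U_X = R1 - n1(n1+1)/2 = 20 - 5*6/2 = 20 - 15 = 5.
       U_Y = n1*n2 - U_X = 30 - 5 = 25.
Step 4: Ties are present, so use the tie-corrected normal approximation (with continuity correction) for the p-value.
Step 5: p-value = 0.081440; compare to alpha = 0.1. reject H0.

U_X = 5, p = 0.081440, reject H0 at alpha = 0.1.


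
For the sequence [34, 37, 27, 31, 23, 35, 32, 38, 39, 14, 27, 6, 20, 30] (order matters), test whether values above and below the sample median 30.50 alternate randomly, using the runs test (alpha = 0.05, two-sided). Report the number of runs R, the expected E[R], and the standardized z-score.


Step 1: Compute median = 30.50; label A = above, B = below.
Labels in order: AABABAAAABBBBB  (n_A = 7, n_B = 7)
Step 2: Count runs R = 6.
Step 3: Under H0 (random ordering), E[R] = 2*n_A*n_B/(n_A+n_B) + 1 = 2*7*7/14 + 1 = 8.0000.
        Var[R] = 2*n_A*n_B*(2*n_A*n_B - n_A - n_B) / ((n_A+n_B)^2 * (n_A+n_B-1)) = 8232/2548 = 3.2308.
        SD[R] = 1.7974.
Step 4: Continuity-corrected z = (R + 0.5 - E[R]) / SD[R] = (6 + 0.5 - 8.0000) / 1.7974 = -0.8345.
Step 5: Two-sided p-value via normal approximation = 2*(1 - Phi(|z|)) = 0.403986.
Step 6: alpha = 0.05. fail to reject H0.

R = 6, z = -0.8345, p = 0.403986, fail to reject H0.


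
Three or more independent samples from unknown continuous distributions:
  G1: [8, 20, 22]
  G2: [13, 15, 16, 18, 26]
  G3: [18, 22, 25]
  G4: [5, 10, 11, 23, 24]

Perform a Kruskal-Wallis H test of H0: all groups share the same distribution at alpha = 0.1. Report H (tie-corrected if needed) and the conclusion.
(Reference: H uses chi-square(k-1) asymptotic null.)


Step 1: Combine all N = 16 observations and assign midranks.
sorted (value, group, rank): (5,G4,1), (8,G1,2), (10,G4,3), (11,G4,4), (13,G2,5), (15,G2,6), (16,G2,7), (18,G2,8.5), (18,G3,8.5), (20,G1,10), (22,G1,11.5), (22,G3,11.5), (23,G4,13), (24,G4,14), (25,G3,15), (26,G2,16)
Step 2: Sum ranks within each group.
R_1 = 23.5 (n_1 = 3)
R_2 = 42.5 (n_2 = 5)
R_3 = 35 (n_3 = 3)
R_4 = 35 (n_4 = 5)
Step 3: H = 12/(N(N+1)) * sum(R_i^2/n_i) - 3(N+1)
     = 12/(16*17) * (23.5^2/3 + 42.5^2/5 + 35^2/3 + 35^2/5) - 3*17
     = 0.044118 * 1198.67 - 51
     = 1.882353.
Step 4: Ties present; correction factor C = 1 - 12/(16^3 - 16) = 0.997059. Corrected H = 1.882353 / 0.997059 = 1.887906.
Step 5: Under H0, H ~ chi^2(3); p-value = 0.595995.
Step 6: alpha = 0.1. fail to reject H0.

H = 1.8879, df = 3, p = 0.595995, fail to reject H0.


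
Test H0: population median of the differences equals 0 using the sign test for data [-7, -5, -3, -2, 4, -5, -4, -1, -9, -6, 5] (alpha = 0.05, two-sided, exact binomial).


Step 1: Discard zero differences. Original n = 11; n_eff = number of nonzero differences = 11.
Nonzero differences (with sign): -7, -5, -3, -2, +4, -5, -4, -1, -9, -6, +5
Step 2: Count signs: positive = 2, negative = 9.
Step 3: Under H0: P(positive) = 0.5, so the number of positives S ~ Bin(11, 0.5).
Step 4: Two-sided exact p-value = sum of Bin(11,0.5) probabilities at or below the observed probability = 0.065430.
Step 5: alpha = 0.05. fail to reject H0.

n_eff = 11, pos = 2, neg = 9, p = 0.065430, fail to reject H0.


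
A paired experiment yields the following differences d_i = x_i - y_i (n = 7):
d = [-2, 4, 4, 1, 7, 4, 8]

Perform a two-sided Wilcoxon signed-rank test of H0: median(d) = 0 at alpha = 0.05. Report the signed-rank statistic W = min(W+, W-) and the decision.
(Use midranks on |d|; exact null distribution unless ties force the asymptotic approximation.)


Step 1: Drop any zero differences (none here) and take |d_i|.
|d| = [2, 4, 4, 1, 7, 4, 8]
Step 2: Midrank |d_i| (ties get averaged ranks).
ranks: |2|->2, |4|->4, |4|->4, |1|->1, |7|->6, |4|->4, |8|->7
Step 3: Attach original signs; sum ranks with positive sign and with negative sign.
W+ = 4 + 4 + 1 + 6 + 4 + 7 = 26
W- = 2 = 2
(Check: W+ + W- = 28 should equal n(n+1)/2 = 28.)
Step 4: Test statistic W = min(W+, W-) = 2.
Step 5: Ties in |d|, so use the tie-corrected normal approximation.
        E[W] = n(n+1)/4 = 7*8/4 = 14.
        Tie groups: |d|=4 (t=3); sum(t^3 - t) = 24.
        Var[W] = n(n+1)(2n+1)/24 - sum(t^3-t)/48 = 840/24 - 24/48 = 34.5.
        z = (W - E[W]) / sqrt(Var[W]) = (2 - 14) / 5.8737 = -2.0430.
        Two-sided p = 2*Phi(z) = 0.041051.
Step 6: alpha = 0.05. reject H0.

W+ = 26, W- = 2, W = min = 2, p = 0.041051, reject H0.


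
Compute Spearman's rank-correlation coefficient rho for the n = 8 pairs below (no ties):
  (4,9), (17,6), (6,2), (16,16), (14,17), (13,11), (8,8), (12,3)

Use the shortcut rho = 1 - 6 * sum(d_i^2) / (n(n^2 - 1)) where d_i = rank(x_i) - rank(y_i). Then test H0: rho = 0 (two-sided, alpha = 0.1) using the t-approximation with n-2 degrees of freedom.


Step 1: Rank x and y separately (midranks; no ties here).
rank(x): 4->1, 17->8, 6->2, 16->7, 14->6, 13->5, 8->3, 12->4
rank(y): 9->5, 6->3, 2->1, 16->7, 17->8, 11->6, 8->4, 3->2
Step 2: d_i = R_x(i) - R_y(i); compute d_i^2.
  (1-5)^2=16, (8-3)^2=25, (2-1)^2=1, (7-7)^2=0, (6-8)^2=4, (5-6)^2=1, (3-4)^2=1, (4-2)^2=4
sum(d^2) = 52.
Step 3: rho = 1 - 6*52 / (8*(8^2 - 1)) = 1 - 312/504 = 0.380952.
Step 4: Under H0, t = rho * sqrt((n-2)/(1-rho^2)) = 1.0092 ~ t(6).
Step 5: Two-sided p-value from the t-distribution with 6 df = 0.351813.
Step 6: alpha = 0.1. fail to reject H0.

rho = 0.3810, p = 0.351813, fail to reject H0 at alpha = 0.1.


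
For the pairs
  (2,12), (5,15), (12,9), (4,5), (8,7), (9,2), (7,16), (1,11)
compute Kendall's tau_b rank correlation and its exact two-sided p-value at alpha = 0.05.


Step 1: Enumerate the 28 unordered pairs (i,j) with i<j and classify each by sign(x_j-x_i) * sign(y_j-y_i).
  (1,2):dx=+3,dy=+3->C; (1,3):dx=+10,dy=-3->D; (1,4):dx=+2,dy=-7->D; (1,5):dx=+6,dy=-5->D
  (1,6):dx=+7,dy=-10->D; (1,7):dx=+5,dy=+4->C; (1,8):dx=-1,dy=-1->C; (2,3):dx=+7,dy=-6->D
  (2,4):dx=-1,dy=-10->C; (2,5):dx=+3,dy=-8->D; (2,6):dx=+4,dy=-13->D; (2,7):dx=+2,dy=+1->C
  (2,8):dx=-4,dy=-4->C; (3,4):dx=-8,dy=-4->C; (3,5):dx=-4,dy=-2->C; (3,6):dx=-3,dy=-7->C
  (3,7):dx=-5,dy=+7->D; (3,8):dx=-11,dy=+2->D; (4,5):dx=+4,dy=+2->C; (4,6):dx=+5,dy=-3->D
  (4,7):dx=+3,dy=+11->C; (4,8):dx=-3,dy=+6->D; (5,6):dx=+1,dy=-5->D; (5,7):dx=-1,dy=+9->D
  (5,8):dx=-7,dy=+4->D; (6,7):dx=-2,dy=+14->D; (6,8):dx=-8,dy=+9->D; (7,8):dx=-6,dy=-5->C
Step 2: C = 12, D = 16, total pairs = 28.
Step 3: tau = (C - D)/(n(n-1)/2) = (12 - 16)/28 = -0.142857.
Step 4: Exact two-sided p-value (enumerate n! = 40320 permutations of y under H0): p = 0.719544.
Step 5: alpha = 0.05. fail to reject H0.

tau_b = -0.1429 (C=12, D=16), p = 0.719544, fail to reject H0.


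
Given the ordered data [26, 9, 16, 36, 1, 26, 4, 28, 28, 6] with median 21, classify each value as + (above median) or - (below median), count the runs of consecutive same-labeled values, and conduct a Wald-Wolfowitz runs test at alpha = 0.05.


Step 1: Compute median = 21; label A = above, B = below.
Labels in order: ABBABABAAB  (n_A = 5, n_B = 5)
Step 2: Count runs R = 8.
Step 3: Under H0 (random ordering), E[R] = 2*n_A*n_B/(n_A+n_B) + 1 = 2*5*5/10 + 1 = 6.0000.
        Var[R] = 2*n_A*n_B*(2*n_A*n_B - n_A - n_B) / ((n_A+n_B)^2 * (n_A+n_B-1)) = 2000/900 = 2.2222.
        SD[R] = 1.4907.
Step 4: Continuity-corrected z = (R - 0.5 - E[R]) / SD[R] = (8 - 0.5 - 6.0000) / 1.4907 = 1.0062.
Step 5: Two-sided p-value via normal approximation = 2*(1 - Phi(|z|)) = 0.314305.
Step 6: alpha = 0.05. fail to reject H0.

R = 8, z = 1.0062, p = 0.314305, fail to reject H0.


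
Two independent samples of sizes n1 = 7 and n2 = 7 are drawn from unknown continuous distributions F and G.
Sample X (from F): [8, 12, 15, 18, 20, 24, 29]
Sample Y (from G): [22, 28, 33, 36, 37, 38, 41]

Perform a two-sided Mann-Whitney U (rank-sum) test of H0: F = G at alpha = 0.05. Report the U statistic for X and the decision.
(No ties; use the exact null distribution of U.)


Step 1: Combine and sort all 14 observations; assign midranks.
sorted (value, group): (8,X), (12,X), (15,X), (18,X), (20,X), (22,Y), (24,X), (28,Y), (29,X), (33,Y), (36,Y), (37,Y), (38,Y), (41,Y)
ranks: 8->1, 12->2, 15->3, 18->4, 20->5, 22->6, 24->7, 28->8, 29->9, 33->10, 36->11, 37->12, 38->13, 41->14
Step 2: Rank sum for X: R1 = 1 + 2 + 3 + 4 + 5 + 7 + 9 = 31.
Step 3: U_X = R1 - n1(n1+1)/2 = 31 - 7*8/2 = 31 - 28 = 3.
       U_Y = n1*n2 - U_X = 49 - 3 = 46.
Step 4: No ties, so the exact null distribution of U (based on enumerating the C(14,7) = 3432 equally likely rank assignments) gives the two-sided p-value.
Step 5: p-value = 0.004079; compare to alpha = 0.05. reject H0.

U_X = 3, p = 0.004079, reject H0 at alpha = 0.05.


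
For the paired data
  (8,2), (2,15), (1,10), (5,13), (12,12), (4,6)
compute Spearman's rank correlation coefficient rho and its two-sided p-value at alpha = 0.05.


Step 1: Rank x and y separately (midranks; no ties here).
rank(x): 8->5, 2->2, 1->1, 5->4, 12->6, 4->3
rank(y): 2->1, 15->6, 10->3, 13->5, 12->4, 6->2
Step 2: d_i = R_x(i) - R_y(i); compute d_i^2.
  (5-1)^2=16, (2-6)^2=16, (1-3)^2=4, (4-5)^2=1, (6-4)^2=4, (3-2)^2=1
sum(d^2) = 42.
Step 3: rho = 1 - 6*42 / (6*(6^2 - 1)) = 1 - 252/210 = -0.200000.
Step 4: Under H0, t = rho * sqrt((n-2)/(1-rho^2)) = -0.4082 ~ t(4).
Step 5: Two-sided p-value from the t-distribution with 4 df = 0.704000.
Step 6: alpha = 0.05. fail to reject H0.

rho = -0.2000, p = 0.704000, fail to reject H0 at alpha = 0.05.


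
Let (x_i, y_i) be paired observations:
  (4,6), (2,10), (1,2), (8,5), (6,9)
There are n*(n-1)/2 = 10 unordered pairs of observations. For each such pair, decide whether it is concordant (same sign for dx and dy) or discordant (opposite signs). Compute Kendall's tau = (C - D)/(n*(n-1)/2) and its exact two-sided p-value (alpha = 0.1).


Step 1: Enumerate the 10 unordered pairs (i,j) with i<j and classify each by sign(x_j-x_i) * sign(y_j-y_i).
  (1,2):dx=-2,dy=+4->D; (1,3):dx=-3,dy=-4->C; (1,4):dx=+4,dy=-1->D; (1,5):dx=+2,dy=+3->C
  (2,3):dx=-1,dy=-8->C; (2,4):dx=+6,dy=-5->D; (2,5):dx=+4,dy=-1->D; (3,4):dx=+7,dy=+3->C
  (3,5):dx=+5,dy=+7->C; (4,5):dx=-2,dy=+4->D
Step 2: C = 5, D = 5, total pairs = 10.
Step 3: tau = (C - D)/(n(n-1)/2) = (5 - 5)/10 = 0.000000.
Step 4: Exact two-sided p-value (enumerate n! = 120 permutations of y under H0): p = 1.000000.
Step 5: alpha = 0.1. fail to reject H0.

tau_b = 0.0000 (C=5, D=5), p = 1.000000, fail to reject H0.


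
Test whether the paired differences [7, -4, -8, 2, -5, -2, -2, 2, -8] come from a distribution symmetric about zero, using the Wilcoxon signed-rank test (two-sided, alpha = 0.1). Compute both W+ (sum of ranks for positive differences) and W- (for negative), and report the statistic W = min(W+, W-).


Step 1: Drop any zero differences (none here) and take |d_i|.
|d| = [7, 4, 8, 2, 5, 2, 2, 2, 8]
Step 2: Midrank |d_i| (ties get averaged ranks).
ranks: |7|->7, |4|->5, |8|->8.5, |2|->2.5, |5|->6, |2|->2.5, |2|->2.5, |2|->2.5, |8|->8.5
Step 3: Attach original signs; sum ranks with positive sign and with negative sign.
W+ = 7 + 2.5 + 2.5 = 12
W- = 5 + 8.5 + 6 + 2.5 + 2.5 + 8.5 = 33
(Check: W+ + W- = 45 should equal n(n+1)/2 = 45.)
Step 4: Test statistic W = min(W+, W-) = 12.
Step 5: Ties in |d|, so use the tie-corrected normal approximation.
        E[W] = n(n+1)/4 = 9*10/4 = 22.5.
        Tie groups: |d|=2 (t=4), |d|=8 (t=2); sum(t^3 - t) = 66.
        Var[W] = n(n+1)(2n+1)/24 - sum(t^3-t)/48 = 1710/24 - 66/48 = 69.875.
        z = (W - E[W]) / sqrt(Var[W]) = (12 - 22.5) / 8.3591 = -1.2561.
        Two-sided p = 2*Phi(z) = 0.209075.
Step 6: alpha = 0.1. fail to reject H0.

W+ = 12, W- = 33, W = min = 12, p = 0.209075, fail to reject H0.


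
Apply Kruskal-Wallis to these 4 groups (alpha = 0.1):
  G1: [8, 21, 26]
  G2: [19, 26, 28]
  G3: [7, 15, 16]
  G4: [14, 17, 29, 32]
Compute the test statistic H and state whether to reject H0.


Step 1: Combine all N = 13 observations and assign midranks.
sorted (value, group, rank): (7,G3,1), (8,G1,2), (14,G4,3), (15,G3,4), (16,G3,5), (17,G4,6), (19,G2,7), (21,G1,8), (26,G1,9.5), (26,G2,9.5), (28,G2,11), (29,G4,12), (32,G4,13)
Step 2: Sum ranks within each group.
R_1 = 19.5 (n_1 = 3)
R_2 = 27.5 (n_2 = 3)
R_3 = 10 (n_3 = 3)
R_4 = 34 (n_4 = 4)
Step 3: H = 12/(N(N+1)) * sum(R_i^2/n_i) - 3(N+1)
     = 12/(13*14) * (19.5^2/3 + 27.5^2/3 + 10^2/3 + 34^2/4) - 3*14
     = 0.065934 * 701.167 - 42
     = 4.230769.
Step 4: Ties present; correction factor C = 1 - 6/(13^3 - 13) = 0.997253. Corrected H = 4.230769 / 0.997253 = 4.242424.
Step 5: Under H0, H ~ chi^2(3); p-value = 0.236449.
Step 6: alpha = 0.1. fail to reject H0.

H = 4.2424, df = 3, p = 0.236449, fail to reject H0.


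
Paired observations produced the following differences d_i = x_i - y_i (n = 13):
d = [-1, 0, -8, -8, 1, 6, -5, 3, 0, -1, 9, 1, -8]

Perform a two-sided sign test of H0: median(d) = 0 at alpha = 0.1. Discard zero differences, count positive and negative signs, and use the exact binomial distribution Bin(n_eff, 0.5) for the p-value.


Step 1: Discard zero differences. Original n = 13; n_eff = number of nonzero differences = 11.
Nonzero differences (with sign): -1, -8, -8, +1, +6, -5, +3, -1, +9, +1, -8
Step 2: Count signs: positive = 5, negative = 6.
Step 3: Under H0: P(positive) = 0.5, so the number of positives S ~ Bin(11, 0.5).
Step 4: Two-sided exact p-value = sum of Bin(11,0.5) probabilities at or below the observed probability = 1.000000.
Step 5: alpha = 0.1. fail to reject H0.

n_eff = 11, pos = 5, neg = 6, p = 1.000000, fail to reject H0.


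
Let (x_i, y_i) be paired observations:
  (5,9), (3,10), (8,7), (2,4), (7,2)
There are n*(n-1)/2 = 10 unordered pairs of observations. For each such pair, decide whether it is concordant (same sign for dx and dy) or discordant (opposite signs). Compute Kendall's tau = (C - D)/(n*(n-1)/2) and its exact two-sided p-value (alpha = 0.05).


Step 1: Enumerate the 10 unordered pairs (i,j) with i<j and classify each by sign(x_j-x_i) * sign(y_j-y_i).
  (1,2):dx=-2,dy=+1->D; (1,3):dx=+3,dy=-2->D; (1,4):dx=-3,dy=-5->C; (1,5):dx=+2,dy=-7->D
  (2,3):dx=+5,dy=-3->D; (2,4):dx=-1,dy=-6->C; (2,5):dx=+4,dy=-8->D; (3,4):dx=-6,dy=-3->C
  (3,5):dx=-1,dy=-5->C; (4,5):dx=+5,dy=-2->D
Step 2: C = 4, D = 6, total pairs = 10.
Step 3: tau = (C - D)/(n(n-1)/2) = (4 - 6)/10 = -0.200000.
Step 4: Exact two-sided p-value (enumerate n! = 120 permutations of y under H0): p = 0.816667.
Step 5: alpha = 0.05. fail to reject H0.

tau_b = -0.2000 (C=4, D=6), p = 0.816667, fail to reject H0.


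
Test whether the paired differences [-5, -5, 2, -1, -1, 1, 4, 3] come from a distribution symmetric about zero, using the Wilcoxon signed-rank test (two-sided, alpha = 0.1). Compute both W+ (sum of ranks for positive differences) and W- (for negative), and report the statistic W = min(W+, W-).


Step 1: Drop any zero differences (none here) and take |d_i|.
|d| = [5, 5, 2, 1, 1, 1, 4, 3]
Step 2: Midrank |d_i| (ties get averaged ranks).
ranks: |5|->7.5, |5|->7.5, |2|->4, |1|->2, |1|->2, |1|->2, |4|->6, |3|->5
Step 3: Attach original signs; sum ranks with positive sign and with negative sign.
W+ = 4 + 2 + 6 + 5 = 17
W- = 7.5 + 7.5 + 2 + 2 = 19
(Check: W+ + W- = 36 should equal n(n+1)/2 = 36.)
Step 4: Test statistic W = min(W+, W-) = 17.
Step 5: Ties in |d|, so use the tie-corrected normal approximation.
        E[W] = n(n+1)/4 = 8*9/4 = 18.
        Tie groups: |d|=1 (t=3), |d|=5 (t=2); sum(t^3 - t) = 30.
        Var[W] = n(n+1)(2n+1)/24 - sum(t^3-t)/48 = 1224/24 - 30/48 = 50.375.
        z = (W - E[W]) / sqrt(Var[W]) = (17 - 18) / 7.0975 = -0.1409.
        Two-sided p = 2*Phi(z) = 0.887954.
Step 6: alpha = 0.1. fail to reject H0.

W+ = 17, W- = 19, W = min = 17, p = 0.887954, fail to reject H0.


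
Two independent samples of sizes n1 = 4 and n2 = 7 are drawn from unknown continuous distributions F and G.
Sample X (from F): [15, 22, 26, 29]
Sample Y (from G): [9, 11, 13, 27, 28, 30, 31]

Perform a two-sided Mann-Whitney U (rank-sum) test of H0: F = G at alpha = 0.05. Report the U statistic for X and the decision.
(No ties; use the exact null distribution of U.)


Step 1: Combine and sort all 11 observations; assign midranks.
sorted (value, group): (9,Y), (11,Y), (13,Y), (15,X), (22,X), (26,X), (27,Y), (28,Y), (29,X), (30,Y), (31,Y)
ranks: 9->1, 11->2, 13->3, 15->4, 22->5, 26->6, 27->7, 28->8, 29->9, 30->10, 31->11
Step 2: Rank sum for X: R1 = 4 + 5 + 6 + 9 = 24.
Step 3: U_X = R1 - n1(n1+1)/2 = 24 - 4*5/2 = 24 - 10 = 14.
       U_Y = n1*n2 - U_X = 28 - 14 = 14.
Step 4: No ties, so the exact null distribution of U (based on enumerating the C(11,4) = 330 equally likely rank assignments) gives the two-sided p-value.
Step 5: p-value = 1.000000; compare to alpha = 0.05. fail to reject H0.

U_X = 14, p = 1.000000, fail to reject H0 at alpha = 0.05.


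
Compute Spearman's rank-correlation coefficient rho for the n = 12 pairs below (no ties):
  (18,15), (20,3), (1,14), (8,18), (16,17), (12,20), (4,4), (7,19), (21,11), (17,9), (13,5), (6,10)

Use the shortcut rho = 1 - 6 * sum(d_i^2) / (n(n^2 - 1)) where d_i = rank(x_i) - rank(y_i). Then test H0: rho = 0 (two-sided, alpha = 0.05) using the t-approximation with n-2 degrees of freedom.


Step 1: Rank x and y separately (midranks; no ties here).
rank(x): 18->10, 20->11, 1->1, 8->5, 16->8, 12->6, 4->2, 7->4, 21->12, 17->9, 13->7, 6->3
rank(y): 15->8, 3->1, 14->7, 18->10, 17->9, 20->12, 4->2, 19->11, 11->6, 9->4, 5->3, 10->5
Step 2: d_i = R_x(i) - R_y(i); compute d_i^2.
  (10-8)^2=4, (11-1)^2=100, (1-7)^2=36, (5-10)^2=25, (8-9)^2=1, (6-12)^2=36, (2-2)^2=0, (4-11)^2=49, (12-6)^2=36, (9-4)^2=25, (7-3)^2=16, (3-5)^2=4
sum(d^2) = 332.
Step 3: rho = 1 - 6*332 / (12*(12^2 - 1)) = 1 - 1992/1716 = -0.160839.
Step 4: Under H0, t = rho * sqrt((n-2)/(1-rho^2)) = -0.5153 ~ t(10).
Step 5: Two-sided p-value from the t-distribution with 10 df = 0.617523.
Step 6: alpha = 0.05. fail to reject H0.

rho = -0.1608, p = 0.617523, fail to reject H0 at alpha = 0.05.


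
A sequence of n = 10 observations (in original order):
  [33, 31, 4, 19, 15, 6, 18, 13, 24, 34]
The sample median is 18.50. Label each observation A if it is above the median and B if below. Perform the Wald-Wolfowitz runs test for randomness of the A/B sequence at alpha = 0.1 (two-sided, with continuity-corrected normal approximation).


Step 1: Compute median = 18.50; label A = above, B = below.
Labels in order: AABABBBBAA  (n_A = 5, n_B = 5)
Step 2: Count runs R = 5.
Step 3: Under H0 (random ordering), E[R] = 2*n_A*n_B/(n_A+n_B) + 1 = 2*5*5/10 + 1 = 6.0000.
        Var[R] = 2*n_A*n_B*(2*n_A*n_B - n_A - n_B) / ((n_A+n_B)^2 * (n_A+n_B-1)) = 2000/900 = 2.2222.
        SD[R] = 1.4907.
Step 4: Continuity-corrected z = (R + 0.5 - E[R]) / SD[R] = (5 + 0.5 - 6.0000) / 1.4907 = -0.3354.
Step 5: Two-sided p-value via normal approximation = 2*(1 - Phi(|z|)) = 0.737316.
Step 6: alpha = 0.1. fail to reject H0.

R = 5, z = -0.3354, p = 0.737316, fail to reject H0.
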